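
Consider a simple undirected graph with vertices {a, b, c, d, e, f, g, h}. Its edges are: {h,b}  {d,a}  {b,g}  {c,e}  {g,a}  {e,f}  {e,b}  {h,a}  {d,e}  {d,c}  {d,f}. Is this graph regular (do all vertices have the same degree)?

Degrees: a:3, b:3, c:2, d:4, e:4, f:2, g:2, h:2
Vertex c has degree 2 while d has degree 4, so the graph is not regular.

No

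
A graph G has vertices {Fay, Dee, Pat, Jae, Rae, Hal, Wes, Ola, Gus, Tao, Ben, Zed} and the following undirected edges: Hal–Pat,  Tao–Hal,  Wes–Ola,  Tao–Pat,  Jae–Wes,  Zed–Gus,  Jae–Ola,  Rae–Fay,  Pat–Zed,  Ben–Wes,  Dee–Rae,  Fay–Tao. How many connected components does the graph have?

2

Component: {Jae, Wes, Ola, Ben}
Component: {Fay, Dee, Pat, Rae, Hal, Gus, Tao, Zed}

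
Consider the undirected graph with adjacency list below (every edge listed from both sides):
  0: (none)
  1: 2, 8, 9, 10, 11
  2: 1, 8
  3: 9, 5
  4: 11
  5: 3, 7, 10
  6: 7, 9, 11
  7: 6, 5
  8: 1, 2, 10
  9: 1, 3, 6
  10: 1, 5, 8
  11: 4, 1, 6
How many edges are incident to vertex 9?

Neighbors of 9: 1, 3, 6.

3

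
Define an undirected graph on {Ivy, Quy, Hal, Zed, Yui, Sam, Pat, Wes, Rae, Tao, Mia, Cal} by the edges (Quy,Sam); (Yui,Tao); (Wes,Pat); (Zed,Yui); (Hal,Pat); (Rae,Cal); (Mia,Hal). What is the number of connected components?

Component: {Ivy}
Component: {Quy, Sam}
Component: {Rae, Cal}
Component: {Zed, Yui, Tao}
Component: {Hal, Pat, Wes, Mia}

5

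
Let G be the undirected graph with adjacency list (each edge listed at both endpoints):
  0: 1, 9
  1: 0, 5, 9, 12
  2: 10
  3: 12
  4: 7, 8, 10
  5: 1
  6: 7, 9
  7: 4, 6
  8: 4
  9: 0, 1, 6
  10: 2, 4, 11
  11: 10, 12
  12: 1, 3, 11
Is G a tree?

No

|V| = 13, |E| = 14.
A tree on 13 vertices has exactly 12 edges; this graph has 14, so it contains a cycle and is not a tree.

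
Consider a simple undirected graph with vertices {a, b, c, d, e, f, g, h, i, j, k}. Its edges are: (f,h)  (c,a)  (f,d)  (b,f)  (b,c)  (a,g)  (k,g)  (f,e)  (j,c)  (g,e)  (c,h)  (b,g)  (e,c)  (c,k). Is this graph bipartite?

Yes

A valid 2-coloring puts {c, f, g, i} on one side and {a, b, d, e, h, j, k} on the other; every edge crosses between the two sides.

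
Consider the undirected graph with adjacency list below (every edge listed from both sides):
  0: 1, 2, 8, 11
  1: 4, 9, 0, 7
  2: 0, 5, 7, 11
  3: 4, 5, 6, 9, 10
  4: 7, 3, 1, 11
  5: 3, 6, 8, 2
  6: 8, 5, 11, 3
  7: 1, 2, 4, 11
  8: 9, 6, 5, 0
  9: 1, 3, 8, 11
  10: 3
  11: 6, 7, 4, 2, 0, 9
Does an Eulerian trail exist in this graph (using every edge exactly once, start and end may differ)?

Degrees: 0:4, 1:4, 2:4, 3:5, 4:4, 5:4, 6:4, 7:4, 8:4, 9:4, 10:1, 11:6
Odd-degree vertices: 3, 10 (2 total).
The non-isolated vertices are connected and exactly 2 have odd degree, so an Eulerian trail exists (from 3 to 10).

Yes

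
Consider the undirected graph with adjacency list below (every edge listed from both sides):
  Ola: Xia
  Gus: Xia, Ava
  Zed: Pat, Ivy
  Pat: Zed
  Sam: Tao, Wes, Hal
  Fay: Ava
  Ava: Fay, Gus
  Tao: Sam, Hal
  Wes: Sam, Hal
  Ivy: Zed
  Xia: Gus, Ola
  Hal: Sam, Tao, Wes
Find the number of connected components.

3

Component: {Zed, Pat, Ivy}
Component: {Sam, Tao, Wes, Hal}
Component: {Ola, Gus, Fay, Ava, Xia}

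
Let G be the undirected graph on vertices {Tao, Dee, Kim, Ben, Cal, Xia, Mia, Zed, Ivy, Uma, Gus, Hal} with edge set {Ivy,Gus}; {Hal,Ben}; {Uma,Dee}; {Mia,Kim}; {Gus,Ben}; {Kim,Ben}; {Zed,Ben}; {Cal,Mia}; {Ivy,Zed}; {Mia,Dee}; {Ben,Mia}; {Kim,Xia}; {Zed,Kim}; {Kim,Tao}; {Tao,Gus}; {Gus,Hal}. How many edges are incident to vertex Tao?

2

Neighbors of Tao: Kim, Gus.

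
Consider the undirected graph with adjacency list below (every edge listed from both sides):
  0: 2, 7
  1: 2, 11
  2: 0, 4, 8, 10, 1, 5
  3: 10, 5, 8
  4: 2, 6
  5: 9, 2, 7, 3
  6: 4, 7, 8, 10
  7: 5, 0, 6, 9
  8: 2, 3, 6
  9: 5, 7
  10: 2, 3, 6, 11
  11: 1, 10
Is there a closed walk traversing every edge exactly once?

Degrees: 0:2, 1:2, 2:6, 3:3, 4:2, 5:4, 6:4, 7:4, 8:3, 9:2, 10:4, 11:2
Vertices with odd degree: 3, 8. An Eulerian circuit requires all degrees even.

No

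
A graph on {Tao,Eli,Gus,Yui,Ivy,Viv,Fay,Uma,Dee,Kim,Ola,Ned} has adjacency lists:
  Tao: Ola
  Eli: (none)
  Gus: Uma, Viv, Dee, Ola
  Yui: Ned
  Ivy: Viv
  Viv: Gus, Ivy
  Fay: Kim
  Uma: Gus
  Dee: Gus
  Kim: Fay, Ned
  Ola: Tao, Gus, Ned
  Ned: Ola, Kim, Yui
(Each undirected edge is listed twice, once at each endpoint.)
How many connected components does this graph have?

Component: {Eli}
Component: {Tao, Gus, Yui, Ivy, Viv, Fay, Uma, Dee, Kim, Ola, Ned}

2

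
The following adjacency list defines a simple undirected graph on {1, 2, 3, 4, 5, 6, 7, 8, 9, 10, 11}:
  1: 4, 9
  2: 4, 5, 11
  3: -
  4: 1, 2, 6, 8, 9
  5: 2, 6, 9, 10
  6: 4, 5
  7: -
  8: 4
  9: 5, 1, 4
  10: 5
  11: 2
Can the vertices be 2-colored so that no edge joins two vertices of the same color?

4-1-9-4 is an odd cycle (length 3), and a bipartite graph can contain only even cycles.

No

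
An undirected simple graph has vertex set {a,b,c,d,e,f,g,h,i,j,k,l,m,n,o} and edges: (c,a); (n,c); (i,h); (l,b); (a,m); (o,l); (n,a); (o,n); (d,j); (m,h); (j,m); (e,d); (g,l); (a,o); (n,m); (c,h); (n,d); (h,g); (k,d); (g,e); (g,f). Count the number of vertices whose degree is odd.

8

Degrees: a:4, b:1, c:3, d:4, e:2, f:1, g:4, h:4, i:1, j:2, k:1, l:3, m:4, n:5, o:3
Odd-degree vertices: b, c, f, i, k, l, n, o.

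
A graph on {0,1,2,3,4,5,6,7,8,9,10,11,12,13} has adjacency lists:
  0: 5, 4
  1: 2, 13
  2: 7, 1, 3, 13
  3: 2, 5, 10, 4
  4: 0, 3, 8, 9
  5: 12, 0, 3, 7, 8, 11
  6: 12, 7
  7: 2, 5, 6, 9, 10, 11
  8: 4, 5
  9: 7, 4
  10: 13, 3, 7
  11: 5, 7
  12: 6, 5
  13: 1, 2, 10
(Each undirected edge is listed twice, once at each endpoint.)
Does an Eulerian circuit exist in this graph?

Degrees: 0:2, 1:2, 2:4, 3:4, 4:4, 5:6, 6:2, 7:6, 8:2, 9:2, 10:3, 11:2, 12:2, 13:3
10, 13 have odd degree; an Eulerian circuit needs every degree to be even, so none exists.

No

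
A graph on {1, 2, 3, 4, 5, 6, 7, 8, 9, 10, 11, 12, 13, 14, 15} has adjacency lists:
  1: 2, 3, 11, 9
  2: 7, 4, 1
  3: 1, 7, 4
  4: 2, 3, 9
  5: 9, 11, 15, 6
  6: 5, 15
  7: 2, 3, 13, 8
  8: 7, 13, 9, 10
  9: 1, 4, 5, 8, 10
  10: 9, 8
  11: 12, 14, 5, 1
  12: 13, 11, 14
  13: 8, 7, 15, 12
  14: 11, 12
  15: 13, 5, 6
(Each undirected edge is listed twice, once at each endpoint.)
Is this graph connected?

Yes

Starting from 1 and exploring outward reaches every vertex (1, 9, 3, 2, 11, 5, 8, 4, 10, 7, 14, 12, 6, 15, 13); the graph is connected.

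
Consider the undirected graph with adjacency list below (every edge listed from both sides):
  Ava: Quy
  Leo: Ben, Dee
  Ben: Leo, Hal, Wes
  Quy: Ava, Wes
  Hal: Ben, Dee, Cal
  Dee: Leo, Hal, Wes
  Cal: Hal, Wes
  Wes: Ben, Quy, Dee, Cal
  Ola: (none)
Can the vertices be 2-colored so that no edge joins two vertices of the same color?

Yes

Partition the vertices as {Ben, Quy, Dee, Cal, Ola} vs {Ava, Leo, Hal, Wes}. Each listed edge has one endpoint in each part, so the graph is bipartite.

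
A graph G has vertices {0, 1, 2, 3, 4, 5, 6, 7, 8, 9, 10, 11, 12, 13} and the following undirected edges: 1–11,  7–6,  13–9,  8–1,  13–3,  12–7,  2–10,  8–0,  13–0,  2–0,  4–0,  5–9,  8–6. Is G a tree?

Yes

The graph has 14 vertices and 13 edges.
Connected and |E| = |V| - 1, which characterizes a tree.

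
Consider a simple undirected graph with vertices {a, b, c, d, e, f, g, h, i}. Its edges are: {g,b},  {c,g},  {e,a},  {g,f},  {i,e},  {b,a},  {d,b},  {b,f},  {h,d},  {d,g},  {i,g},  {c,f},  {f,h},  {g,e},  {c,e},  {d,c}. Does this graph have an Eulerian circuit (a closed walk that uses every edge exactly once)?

Degrees: a:2, b:4, c:4, d:4, e:4, f:4, g:6, h:2, i:2
All degrees are even and the non-isolated vertices are connected — an Eulerian circuit exists.

Yes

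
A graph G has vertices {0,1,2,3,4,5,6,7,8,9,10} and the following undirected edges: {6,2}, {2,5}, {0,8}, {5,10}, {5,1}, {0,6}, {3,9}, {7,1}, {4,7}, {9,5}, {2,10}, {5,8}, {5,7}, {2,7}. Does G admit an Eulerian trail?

Yes

Degrees: 0:2, 1:2, 2:4, 3:1, 4:1, 5:6, 6:2, 7:4, 8:2, 9:2, 10:2
Odd-degree vertices: 3, 4 (2 total).
The non-isolated vertices are connected and exactly 2 have odd degree, so an Eulerian trail exists (from 3 to 4).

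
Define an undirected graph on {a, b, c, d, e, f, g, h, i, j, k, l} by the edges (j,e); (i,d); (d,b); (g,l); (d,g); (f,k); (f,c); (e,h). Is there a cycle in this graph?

No

|V| = 12, |E| = 8, number of components = 4.
A forest on 12 vertices with 4 components has exactly 8 edges, which matches — so no cycle.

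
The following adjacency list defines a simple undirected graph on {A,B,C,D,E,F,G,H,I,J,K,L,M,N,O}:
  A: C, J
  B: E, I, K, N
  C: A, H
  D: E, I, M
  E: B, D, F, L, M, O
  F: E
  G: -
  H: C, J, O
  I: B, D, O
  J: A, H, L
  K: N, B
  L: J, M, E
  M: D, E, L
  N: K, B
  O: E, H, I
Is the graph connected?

Component: {G}
Component: {A, B, C, D, E, F, H, I, J, K, L, M, N, O}
There are 2 separate components, so the graph is not connected.

No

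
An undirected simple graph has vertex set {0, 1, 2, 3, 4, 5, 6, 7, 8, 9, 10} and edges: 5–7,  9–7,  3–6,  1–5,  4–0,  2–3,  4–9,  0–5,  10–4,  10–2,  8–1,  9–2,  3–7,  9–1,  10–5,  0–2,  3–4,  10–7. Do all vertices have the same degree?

Degrees: 0:3, 1:3, 2:4, 3:4, 4:4, 5:4, 6:1, 7:4, 8:1, 9:4, 10:4
Degrees are not all equal (e.g. deg(6)=1 but deg(2)=4); not regular.

No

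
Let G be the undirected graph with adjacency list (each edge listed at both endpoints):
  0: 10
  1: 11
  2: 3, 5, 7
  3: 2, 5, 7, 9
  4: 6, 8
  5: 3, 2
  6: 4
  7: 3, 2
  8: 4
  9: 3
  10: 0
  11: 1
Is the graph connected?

No

Component: {0, 10}
Component: {1, 11}
Component: {4, 6, 8}
Component: {2, 3, 5, 7, 9}
No edge joins these 4 groups, so the graph is disconnected.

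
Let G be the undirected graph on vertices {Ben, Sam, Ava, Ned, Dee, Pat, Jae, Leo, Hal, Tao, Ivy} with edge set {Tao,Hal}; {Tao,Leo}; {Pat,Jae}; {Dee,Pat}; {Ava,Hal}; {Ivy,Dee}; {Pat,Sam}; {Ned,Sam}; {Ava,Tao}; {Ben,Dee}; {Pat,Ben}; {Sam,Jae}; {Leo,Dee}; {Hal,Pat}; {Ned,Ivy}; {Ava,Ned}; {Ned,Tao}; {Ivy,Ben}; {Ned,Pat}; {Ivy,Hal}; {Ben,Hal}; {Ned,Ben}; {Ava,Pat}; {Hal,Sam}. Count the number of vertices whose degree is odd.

Degrees: Ben:5, Sam:4, Ava:4, Ned:6, Dee:4, Pat:7, Jae:2, Leo:2, Hal:6, Tao:4, Ivy:4
Odd-degree vertices: Ben, Pat.

2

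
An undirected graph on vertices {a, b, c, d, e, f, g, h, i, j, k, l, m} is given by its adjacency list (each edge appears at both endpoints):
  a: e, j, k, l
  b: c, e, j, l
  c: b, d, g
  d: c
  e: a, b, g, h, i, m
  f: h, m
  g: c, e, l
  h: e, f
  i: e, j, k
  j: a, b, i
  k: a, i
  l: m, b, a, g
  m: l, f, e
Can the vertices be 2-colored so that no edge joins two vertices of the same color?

A valid 2-coloring puts {c, e, f, j, k, l} on one side and {a, b, d, g, h, i, m} on the other; every edge crosses between the two sides.

Yes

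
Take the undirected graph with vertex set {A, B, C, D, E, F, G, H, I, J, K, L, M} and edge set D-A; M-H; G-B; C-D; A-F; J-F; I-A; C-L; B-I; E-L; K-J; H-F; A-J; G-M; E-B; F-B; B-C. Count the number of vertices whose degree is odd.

Degrees: A:4, B:5, C:3, D:2, E:2, F:4, G:2, H:2, I:2, J:3, K:1, L:2, M:2
Odd-degree vertices: B, C, J, K.

4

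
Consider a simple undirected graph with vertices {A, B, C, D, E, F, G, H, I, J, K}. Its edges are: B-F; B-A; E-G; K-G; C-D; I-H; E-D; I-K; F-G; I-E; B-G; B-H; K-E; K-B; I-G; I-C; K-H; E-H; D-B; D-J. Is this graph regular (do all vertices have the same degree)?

Degrees: A:1, B:6, C:2, D:4, E:5, F:2, G:5, H:4, I:5, J:1, K:5
Degrees are not all equal (e.g. deg(A)=1 but deg(B)=6); not regular.

No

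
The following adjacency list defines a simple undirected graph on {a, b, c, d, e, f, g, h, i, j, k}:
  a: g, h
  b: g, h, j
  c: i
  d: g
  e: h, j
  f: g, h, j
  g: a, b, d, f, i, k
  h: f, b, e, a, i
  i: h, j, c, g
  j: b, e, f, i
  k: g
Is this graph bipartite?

Yes

A valid 2-coloring puts {c, g, h, j} on one side and {a, b, d, e, f, i, k} on the other; every edge crosses between the two sides.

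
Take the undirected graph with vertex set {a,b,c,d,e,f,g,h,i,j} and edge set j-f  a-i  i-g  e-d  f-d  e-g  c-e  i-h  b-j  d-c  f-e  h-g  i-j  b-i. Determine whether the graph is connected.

Yes

A breadth-first search from a visits a, i, g, j, h, b, e, f, c, d — all 10 vertices — so the graph is connected.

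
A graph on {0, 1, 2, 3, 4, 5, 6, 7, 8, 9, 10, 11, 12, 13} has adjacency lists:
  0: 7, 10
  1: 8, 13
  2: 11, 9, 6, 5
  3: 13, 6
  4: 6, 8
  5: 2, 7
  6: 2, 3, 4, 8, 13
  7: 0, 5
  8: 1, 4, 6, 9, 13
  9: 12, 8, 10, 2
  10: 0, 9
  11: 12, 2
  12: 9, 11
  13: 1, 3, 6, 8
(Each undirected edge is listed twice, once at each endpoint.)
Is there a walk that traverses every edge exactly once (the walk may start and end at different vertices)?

Yes

Degrees: 0:2, 1:2, 2:4, 3:2, 4:2, 5:2, 6:5, 7:2, 8:5, 9:4, 10:2, 11:2, 12:2, 13:4
Odd-degree vertices: 6, 8 (2 total).
With 2 odd-degree vertices and all edges in one connected piece, an Eulerian trail exists (from 6 to 8).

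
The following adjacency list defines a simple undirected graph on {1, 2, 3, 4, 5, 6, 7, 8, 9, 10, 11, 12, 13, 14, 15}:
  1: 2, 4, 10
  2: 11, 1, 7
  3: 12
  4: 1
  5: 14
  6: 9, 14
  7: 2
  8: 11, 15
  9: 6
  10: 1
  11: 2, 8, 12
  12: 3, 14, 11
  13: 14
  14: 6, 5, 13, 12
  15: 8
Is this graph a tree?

Yes

The graph has 15 vertices and 14 edges.
It is connected with exactly 14 edges, hence acyclic — it is a tree.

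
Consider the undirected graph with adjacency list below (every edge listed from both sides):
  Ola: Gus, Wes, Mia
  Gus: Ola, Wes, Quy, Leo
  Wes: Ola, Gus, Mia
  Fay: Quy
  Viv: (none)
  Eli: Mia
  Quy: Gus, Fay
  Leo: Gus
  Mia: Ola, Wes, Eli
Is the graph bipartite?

No

The cycle Ola-Wes-Mia-Ola has length 3, which is odd, so the graph is not bipartite.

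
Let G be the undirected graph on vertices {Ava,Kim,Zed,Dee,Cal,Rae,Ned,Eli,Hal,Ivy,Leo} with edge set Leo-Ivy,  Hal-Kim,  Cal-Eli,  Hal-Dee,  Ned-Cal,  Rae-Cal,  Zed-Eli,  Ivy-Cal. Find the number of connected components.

Component: {Ava}
Component: {Kim, Dee, Hal}
Component: {Zed, Cal, Rae, Ned, Eli, Ivy, Leo}

3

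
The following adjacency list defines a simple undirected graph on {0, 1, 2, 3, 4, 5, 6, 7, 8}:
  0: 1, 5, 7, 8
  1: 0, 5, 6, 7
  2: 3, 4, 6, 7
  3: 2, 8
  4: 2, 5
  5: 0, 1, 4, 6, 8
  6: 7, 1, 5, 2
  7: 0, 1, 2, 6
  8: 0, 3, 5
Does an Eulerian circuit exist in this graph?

No

Degrees: 0:4, 1:4, 2:4, 3:2, 4:2, 5:5, 6:4, 7:4, 8:3
Vertices with odd degree: 5, 8. An Eulerian circuit requires all degrees even.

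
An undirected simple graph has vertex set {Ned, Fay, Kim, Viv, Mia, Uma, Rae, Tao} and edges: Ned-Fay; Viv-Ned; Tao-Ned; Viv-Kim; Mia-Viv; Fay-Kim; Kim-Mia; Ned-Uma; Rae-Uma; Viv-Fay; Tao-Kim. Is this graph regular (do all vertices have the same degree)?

No

Degrees: Ned:4, Fay:3, Kim:4, Viv:4, Mia:2, Uma:2, Rae:1, Tao:2
Degrees are not all equal (e.g. deg(Rae)=1 but deg(Ned)=4); not regular.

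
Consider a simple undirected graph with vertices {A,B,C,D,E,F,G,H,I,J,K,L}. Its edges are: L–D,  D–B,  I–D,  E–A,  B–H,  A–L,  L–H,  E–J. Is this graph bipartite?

Yes

Color {B, C, E, F, G, I, K, L} black and {A, D, H, J} white. No edge joins two same-colored vertices, so the graph is bipartite.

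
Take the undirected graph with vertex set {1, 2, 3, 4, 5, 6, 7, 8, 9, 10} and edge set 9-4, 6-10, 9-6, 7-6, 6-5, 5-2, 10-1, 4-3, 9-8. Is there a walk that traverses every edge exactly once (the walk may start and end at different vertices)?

No

Degrees: 1:1, 2:1, 3:1, 4:2, 5:2, 6:4, 7:1, 8:1, 9:3, 10:2
Odd-degree vertices: 1, 2, 3, 7, 8, 9 (6 total).
An Eulerian trail requires 0 or 2 odd-degree vertices; here there are 6.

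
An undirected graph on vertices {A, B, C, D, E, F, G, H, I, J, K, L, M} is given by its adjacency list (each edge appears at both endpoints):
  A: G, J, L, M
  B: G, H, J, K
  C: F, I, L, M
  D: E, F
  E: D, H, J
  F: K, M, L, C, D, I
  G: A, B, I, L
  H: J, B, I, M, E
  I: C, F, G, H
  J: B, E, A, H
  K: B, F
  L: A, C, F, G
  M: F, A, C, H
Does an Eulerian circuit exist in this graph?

No

Degrees: A:4, B:4, C:4, D:2, E:3, F:6, G:4, H:5, I:4, J:4, K:2, L:4, M:4
Vertices with odd degree: E, H. An Eulerian circuit requires all degrees even.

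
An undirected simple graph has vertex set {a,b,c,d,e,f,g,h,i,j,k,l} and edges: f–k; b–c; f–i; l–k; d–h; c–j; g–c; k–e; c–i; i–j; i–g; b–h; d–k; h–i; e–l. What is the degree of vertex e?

Neighbors of e: k, l.

2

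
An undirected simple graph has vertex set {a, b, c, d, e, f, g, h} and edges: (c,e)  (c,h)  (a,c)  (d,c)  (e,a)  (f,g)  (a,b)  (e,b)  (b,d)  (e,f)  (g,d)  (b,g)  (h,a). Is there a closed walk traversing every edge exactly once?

No

Degrees: a:4, b:4, c:4, d:3, e:4, f:2, g:3, h:2
Vertices with odd degree: d, g. An Eulerian circuit requires all degrees even.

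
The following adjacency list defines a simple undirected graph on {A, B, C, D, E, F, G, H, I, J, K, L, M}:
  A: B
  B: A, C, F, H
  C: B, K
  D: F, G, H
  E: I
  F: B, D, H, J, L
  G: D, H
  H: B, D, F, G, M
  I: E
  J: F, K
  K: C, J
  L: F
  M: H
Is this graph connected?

Component: {E, I}
Component: {A, B, C, D, F, G, H, J, K, L, M}
No edge joins these 2 groups, so the graph is disconnected.

No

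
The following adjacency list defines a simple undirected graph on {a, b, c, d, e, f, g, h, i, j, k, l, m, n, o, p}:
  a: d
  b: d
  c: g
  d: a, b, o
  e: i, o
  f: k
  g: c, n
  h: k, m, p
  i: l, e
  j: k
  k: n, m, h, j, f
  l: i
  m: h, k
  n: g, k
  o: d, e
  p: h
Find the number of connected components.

2

Component: {a, b, d, e, i, l, o}
Component: {c, f, g, h, j, k, m, n, p}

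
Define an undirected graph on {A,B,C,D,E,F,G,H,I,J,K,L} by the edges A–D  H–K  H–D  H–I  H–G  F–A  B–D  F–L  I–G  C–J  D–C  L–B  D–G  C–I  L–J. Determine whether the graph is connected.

Component: {E}
Component: {A, B, C, D, F, G, H, I, J, K, L}
No edge joins these 2 groups, so the graph is disconnected.

No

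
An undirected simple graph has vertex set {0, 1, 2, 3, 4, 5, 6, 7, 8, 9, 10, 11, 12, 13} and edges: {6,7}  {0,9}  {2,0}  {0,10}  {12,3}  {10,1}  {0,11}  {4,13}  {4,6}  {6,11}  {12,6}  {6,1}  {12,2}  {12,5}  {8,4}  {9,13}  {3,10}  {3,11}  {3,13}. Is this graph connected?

A breadth-first search from 0 visits 0, 10, 9, 11, 2, 1, 3, 13, 6, 12, 4, 7, 5, 8 — all 14 vertices — so the graph is connected.

Yes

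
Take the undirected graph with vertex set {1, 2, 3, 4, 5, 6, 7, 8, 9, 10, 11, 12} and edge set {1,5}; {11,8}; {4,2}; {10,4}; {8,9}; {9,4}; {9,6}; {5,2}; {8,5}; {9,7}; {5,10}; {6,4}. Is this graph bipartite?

No

The cycle 9-6-4-9 has length 3, which is odd, so the graph is not bipartite.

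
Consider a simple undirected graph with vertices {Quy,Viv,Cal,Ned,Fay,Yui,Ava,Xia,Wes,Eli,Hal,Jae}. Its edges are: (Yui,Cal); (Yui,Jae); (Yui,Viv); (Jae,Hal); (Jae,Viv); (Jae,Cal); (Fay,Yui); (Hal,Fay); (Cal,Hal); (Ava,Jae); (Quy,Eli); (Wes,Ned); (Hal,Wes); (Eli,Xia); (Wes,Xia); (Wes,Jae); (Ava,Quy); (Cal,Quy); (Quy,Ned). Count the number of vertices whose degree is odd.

Degrees: Quy:4, Viv:2, Cal:4, Ned:2, Fay:2, Yui:4, Ava:2, Xia:2, Wes:4, Eli:2, Hal:4, Jae:6
Odd-degree vertices: none.

0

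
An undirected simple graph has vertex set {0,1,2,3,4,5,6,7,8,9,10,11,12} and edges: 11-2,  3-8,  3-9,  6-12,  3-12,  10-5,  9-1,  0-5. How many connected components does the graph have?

Component: {4}
Component: {7}
Component: {2, 11}
Component: {0, 5, 10}
Component: {1, 3, 6, 8, 9, 12}

5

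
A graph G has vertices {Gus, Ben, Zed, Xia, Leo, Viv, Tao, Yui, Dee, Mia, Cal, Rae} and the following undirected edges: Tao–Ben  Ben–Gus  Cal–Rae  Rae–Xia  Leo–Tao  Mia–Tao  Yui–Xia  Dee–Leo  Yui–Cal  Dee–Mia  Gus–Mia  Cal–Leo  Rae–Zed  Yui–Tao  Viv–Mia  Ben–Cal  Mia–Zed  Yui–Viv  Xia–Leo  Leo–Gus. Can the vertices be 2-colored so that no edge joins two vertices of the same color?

A valid 2-coloring puts {Ben, Leo, Yui, Mia, Rae} on one side and {Gus, Zed, Xia, Viv, Tao, Dee, Cal} on the other; every edge crosses between the two sides.

Yes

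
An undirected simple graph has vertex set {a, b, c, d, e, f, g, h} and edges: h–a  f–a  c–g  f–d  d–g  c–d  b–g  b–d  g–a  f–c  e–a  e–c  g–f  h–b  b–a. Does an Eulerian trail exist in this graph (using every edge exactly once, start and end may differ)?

Degrees: a:5, b:4, c:4, d:4, e:2, f:4, g:5, h:2
Odd-degree vertices: a, g (2 total).
The non-isolated vertices are connected and exactly 2 have odd degree, so an Eulerian trail exists (from a to g).

Yes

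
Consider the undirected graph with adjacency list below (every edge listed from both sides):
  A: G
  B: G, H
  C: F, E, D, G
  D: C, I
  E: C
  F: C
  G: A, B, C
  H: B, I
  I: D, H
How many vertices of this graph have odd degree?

4

Degrees: A:1, B:2, C:4, D:2, E:1, F:1, G:3, H:2, I:2
Odd-degree vertices: A, E, F, G.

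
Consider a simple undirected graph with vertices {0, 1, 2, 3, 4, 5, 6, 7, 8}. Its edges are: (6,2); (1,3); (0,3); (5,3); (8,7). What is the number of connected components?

Component: {4}
Component: {2, 6}
Component: {7, 8}
Component: {0, 1, 3, 5}

4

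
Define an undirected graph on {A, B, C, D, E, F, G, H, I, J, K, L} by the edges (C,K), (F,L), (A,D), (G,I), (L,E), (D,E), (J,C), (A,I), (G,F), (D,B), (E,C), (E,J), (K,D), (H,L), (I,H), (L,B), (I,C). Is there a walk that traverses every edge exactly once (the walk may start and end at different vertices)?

Yes

Degrees: A:2, B:2, C:4, D:4, E:4, F:2, G:2, H:2, I:4, J:2, K:2, L:4
Odd-degree vertices: none (0 total).
The non-isolated vertices are connected and exactly 0 have odd degree, so an Eulerian trail exists.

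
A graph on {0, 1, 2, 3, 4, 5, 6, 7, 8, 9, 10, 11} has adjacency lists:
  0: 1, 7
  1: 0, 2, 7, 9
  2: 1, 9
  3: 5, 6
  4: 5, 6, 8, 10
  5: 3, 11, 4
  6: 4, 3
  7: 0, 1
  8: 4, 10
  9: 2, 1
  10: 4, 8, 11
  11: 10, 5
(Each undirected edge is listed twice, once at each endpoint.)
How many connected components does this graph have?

Component: {0, 1, 2, 7, 9}
Component: {3, 4, 5, 6, 8, 10, 11}

2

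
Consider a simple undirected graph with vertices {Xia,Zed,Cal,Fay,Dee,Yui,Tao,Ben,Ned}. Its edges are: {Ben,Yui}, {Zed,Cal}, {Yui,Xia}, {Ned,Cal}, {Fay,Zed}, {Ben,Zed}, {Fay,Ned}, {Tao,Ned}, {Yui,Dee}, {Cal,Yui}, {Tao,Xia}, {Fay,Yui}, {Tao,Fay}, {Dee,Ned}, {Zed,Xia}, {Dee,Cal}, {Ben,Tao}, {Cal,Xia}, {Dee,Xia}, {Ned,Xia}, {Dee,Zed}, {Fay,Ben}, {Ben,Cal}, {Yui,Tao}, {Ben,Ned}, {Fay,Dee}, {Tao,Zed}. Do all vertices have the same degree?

Yes

Degrees: Xia:6, Zed:6, Cal:6, Fay:6, Dee:6, Yui:6, Tao:6, Ben:6, Ned:6
Every vertex has degree 6, so the graph is 6-regular.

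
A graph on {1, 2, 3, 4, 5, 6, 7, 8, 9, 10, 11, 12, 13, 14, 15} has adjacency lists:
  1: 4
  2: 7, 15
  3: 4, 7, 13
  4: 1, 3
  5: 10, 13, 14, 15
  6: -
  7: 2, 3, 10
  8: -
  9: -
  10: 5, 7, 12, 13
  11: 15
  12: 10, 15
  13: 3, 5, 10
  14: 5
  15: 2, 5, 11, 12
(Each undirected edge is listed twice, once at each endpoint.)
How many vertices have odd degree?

6

Degrees: 1:1, 2:2, 3:3, 4:2, 5:4, 6:0, 7:3, 8:0, 9:0, 10:4, 11:1, 12:2, 13:3, 14:1, 15:4
Odd-degree vertices: 1, 3, 7, 11, 13, 14.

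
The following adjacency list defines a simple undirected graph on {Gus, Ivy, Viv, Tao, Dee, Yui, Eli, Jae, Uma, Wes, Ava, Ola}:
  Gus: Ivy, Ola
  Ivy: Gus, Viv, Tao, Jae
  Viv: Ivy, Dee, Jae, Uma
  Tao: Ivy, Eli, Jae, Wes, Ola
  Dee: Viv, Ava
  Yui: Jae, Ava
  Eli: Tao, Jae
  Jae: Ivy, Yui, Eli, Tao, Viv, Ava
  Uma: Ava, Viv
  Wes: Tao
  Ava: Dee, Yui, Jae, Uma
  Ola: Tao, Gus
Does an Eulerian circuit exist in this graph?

No

Degrees: Gus:2, Ivy:4, Viv:4, Tao:5, Dee:2, Yui:2, Eli:2, Jae:6, Uma:2, Wes:1, Ava:4, Ola:2
Tao, Wes have odd degree; an Eulerian circuit needs every degree to be even, so none exists.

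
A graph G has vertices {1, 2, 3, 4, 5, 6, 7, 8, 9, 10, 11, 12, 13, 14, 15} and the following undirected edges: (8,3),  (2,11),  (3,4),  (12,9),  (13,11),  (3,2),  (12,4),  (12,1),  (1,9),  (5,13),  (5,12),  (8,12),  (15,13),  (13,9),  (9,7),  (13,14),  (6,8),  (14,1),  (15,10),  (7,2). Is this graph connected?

Starting from 1 and exploring outward reaches every vertex (1, 12, 14, 9, 5, 8, 4, 13, 7, 6, 3, 15, 11, 2, 10); the graph is connected.

Yes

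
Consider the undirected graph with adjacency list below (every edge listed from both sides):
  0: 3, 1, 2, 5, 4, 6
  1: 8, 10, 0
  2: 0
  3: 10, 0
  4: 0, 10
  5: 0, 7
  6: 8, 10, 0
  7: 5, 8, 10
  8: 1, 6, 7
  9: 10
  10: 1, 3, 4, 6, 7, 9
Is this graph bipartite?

7-5-0-1-10-7 is an odd cycle (length 5), and a bipartite graph can contain only even cycles.

No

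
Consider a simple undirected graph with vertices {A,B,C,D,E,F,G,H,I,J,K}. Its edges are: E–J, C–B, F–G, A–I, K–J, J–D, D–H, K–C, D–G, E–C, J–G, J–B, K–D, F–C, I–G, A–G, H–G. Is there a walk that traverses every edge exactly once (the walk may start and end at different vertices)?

Degrees: A:2, B:2, C:4, D:4, E:2, F:2, G:6, H:2, I:2, J:5, K:3
Odd-degree vertices: J, K (2 total).
The non-isolated vertices are connected and exactly 2 have odd degree, so an Eulerian trail exists (from J to K).

Yes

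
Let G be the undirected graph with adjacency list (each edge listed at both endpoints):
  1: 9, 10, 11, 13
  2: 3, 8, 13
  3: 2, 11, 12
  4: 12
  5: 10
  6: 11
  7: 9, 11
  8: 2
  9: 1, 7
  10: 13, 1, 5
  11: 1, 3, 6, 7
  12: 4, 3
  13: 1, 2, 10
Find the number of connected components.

Component: {1, 2, 3, 4, 5, 6, 7, 8, 9, 10, 11, 12, 13}

1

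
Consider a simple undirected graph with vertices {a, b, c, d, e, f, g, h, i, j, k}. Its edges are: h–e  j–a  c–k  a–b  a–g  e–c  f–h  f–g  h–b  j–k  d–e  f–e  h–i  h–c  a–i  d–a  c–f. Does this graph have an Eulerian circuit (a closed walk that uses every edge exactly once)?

No

Degrees: a:5, b:2, c:4, d:2, e:4, f:4, g:2, h:5, i:2, j:2, k:2
a, h have odd degree; an Eulerian circuit needs every degree to be even, so none exists.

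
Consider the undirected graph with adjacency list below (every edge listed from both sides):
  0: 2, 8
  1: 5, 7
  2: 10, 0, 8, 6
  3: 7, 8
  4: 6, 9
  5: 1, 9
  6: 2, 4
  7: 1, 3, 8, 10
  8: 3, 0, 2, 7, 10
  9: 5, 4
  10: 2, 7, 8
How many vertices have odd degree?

Degrees: 0:2, 1:2, 2:4, 3:2, 4:2, 5:2, 6:2, 7:4, 8:5, 9:2, 10:3
Odd-degree vertices: 8, 10.

2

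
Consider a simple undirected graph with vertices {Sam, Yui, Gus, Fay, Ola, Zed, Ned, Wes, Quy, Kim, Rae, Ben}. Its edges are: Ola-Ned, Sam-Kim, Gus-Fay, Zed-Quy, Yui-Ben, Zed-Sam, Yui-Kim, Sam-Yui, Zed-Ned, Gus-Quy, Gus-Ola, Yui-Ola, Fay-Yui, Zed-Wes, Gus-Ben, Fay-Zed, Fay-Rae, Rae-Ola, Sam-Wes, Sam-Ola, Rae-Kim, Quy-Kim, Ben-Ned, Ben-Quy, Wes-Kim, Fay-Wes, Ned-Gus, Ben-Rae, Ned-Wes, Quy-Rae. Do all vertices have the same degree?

Degrees: Sam:5, Yui:5, Gus:5, Fay:5, Ola:5, Zed:5, Ned:5, Wes:5, Quy:5, Kim:5, Rae:5, Ben:5
Every vertex has degree 5, so the graph is 5-regular.

Yes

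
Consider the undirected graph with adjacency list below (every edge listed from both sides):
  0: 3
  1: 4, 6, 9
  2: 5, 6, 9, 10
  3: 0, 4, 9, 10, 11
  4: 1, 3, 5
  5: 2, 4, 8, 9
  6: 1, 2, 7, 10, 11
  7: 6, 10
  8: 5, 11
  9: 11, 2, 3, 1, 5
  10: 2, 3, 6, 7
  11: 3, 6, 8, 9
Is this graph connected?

Starting from 0 and exploring outward reaches every vertex (0, 3, 9, 10, 4, 11, 2, 1, 5, 7, 6, 8); the graph is connected.

Yes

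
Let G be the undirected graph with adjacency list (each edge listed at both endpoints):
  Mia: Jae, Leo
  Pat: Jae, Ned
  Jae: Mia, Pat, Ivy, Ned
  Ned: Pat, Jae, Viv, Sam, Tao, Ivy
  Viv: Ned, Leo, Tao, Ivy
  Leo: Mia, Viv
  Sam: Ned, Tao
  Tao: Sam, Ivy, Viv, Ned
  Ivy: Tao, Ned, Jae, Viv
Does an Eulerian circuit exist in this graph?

Yes

Degrees: Mia:2, Pat:2, Jae:4, Ned:6, Viv:4, Leo:2, Sam:2, Tao:4, Ivy:4
Every vertex has even degree and the edges form a single connected piece, so an Eulerian circuit exists.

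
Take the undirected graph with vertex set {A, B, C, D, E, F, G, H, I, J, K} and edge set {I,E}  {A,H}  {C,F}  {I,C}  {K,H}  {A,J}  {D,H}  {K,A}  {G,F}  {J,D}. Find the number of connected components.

3

Component: {B}
Component: {A, D, H, J, K}
Component: {C, E, F, G, I}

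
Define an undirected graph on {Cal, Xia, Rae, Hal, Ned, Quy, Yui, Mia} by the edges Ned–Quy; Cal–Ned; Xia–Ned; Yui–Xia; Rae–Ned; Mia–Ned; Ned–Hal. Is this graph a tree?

Yes

|V| = 8, |E| = 7.
Connected and |E| = |V| - 1, which characterizes a tree.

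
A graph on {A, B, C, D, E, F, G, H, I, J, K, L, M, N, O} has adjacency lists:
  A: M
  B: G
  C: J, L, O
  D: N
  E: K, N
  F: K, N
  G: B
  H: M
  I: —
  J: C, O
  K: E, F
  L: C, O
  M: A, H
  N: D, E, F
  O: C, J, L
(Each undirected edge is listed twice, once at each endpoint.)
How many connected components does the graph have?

Component: {I}
Component: {B, G}
Component: {A, H, M}
Component: {C, J, L, O}
Component: {D, E, F, K, N}

5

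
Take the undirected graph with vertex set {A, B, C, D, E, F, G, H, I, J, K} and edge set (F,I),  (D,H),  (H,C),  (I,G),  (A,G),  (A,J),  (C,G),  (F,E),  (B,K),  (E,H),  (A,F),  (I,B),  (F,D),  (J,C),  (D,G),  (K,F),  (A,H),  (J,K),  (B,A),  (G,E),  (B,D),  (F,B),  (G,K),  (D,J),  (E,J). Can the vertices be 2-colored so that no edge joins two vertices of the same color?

No

The cycle B-F-K-B has length 3, which is odd, so the graph is not bipartite.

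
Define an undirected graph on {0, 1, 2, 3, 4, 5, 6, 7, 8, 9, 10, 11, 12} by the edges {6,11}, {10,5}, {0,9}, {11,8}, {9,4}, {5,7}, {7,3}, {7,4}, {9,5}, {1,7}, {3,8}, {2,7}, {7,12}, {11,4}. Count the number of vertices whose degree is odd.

Degrees: 0:1, 1:1, 2:1, 3:2, 4:3, 5:3, 6:1, 7:6, 8:2, 9:3, 10:1, 11:3, 12:1
Odd-degree vertices: 0, 1, 2, 4, 5, 6, 9, 10, 11, 12.

10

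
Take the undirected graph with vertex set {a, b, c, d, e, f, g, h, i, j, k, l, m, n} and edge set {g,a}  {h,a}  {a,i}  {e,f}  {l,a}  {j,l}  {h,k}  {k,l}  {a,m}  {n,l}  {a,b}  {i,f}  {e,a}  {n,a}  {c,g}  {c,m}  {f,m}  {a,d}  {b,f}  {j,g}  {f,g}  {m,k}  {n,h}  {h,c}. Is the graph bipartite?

h-a-n-h is an odd cycle (length 3), and a bipartite graph can contain only even cycles.

No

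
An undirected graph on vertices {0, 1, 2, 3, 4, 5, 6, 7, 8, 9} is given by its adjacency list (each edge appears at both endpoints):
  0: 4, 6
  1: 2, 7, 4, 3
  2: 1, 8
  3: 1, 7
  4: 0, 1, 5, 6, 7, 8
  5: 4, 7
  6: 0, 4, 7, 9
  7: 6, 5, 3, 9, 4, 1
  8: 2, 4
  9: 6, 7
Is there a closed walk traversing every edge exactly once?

Yes

Degrees: 0:2, 1:4, 2:2, 3:2, 4:6, 5:2, 6:4, 7:6, 8:2, 9:2
Every vertex has even degree and the edges form a single connected piece, so an Eulerian circuit exists.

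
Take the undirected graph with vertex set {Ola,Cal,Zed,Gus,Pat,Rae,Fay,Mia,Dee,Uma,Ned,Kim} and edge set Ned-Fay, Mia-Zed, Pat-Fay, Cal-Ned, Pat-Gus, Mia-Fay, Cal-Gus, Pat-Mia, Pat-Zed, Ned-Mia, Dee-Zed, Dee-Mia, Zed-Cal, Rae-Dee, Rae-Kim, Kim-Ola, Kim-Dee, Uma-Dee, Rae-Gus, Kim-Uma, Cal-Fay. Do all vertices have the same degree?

No

Degrees: Ola:1, Cal:4, Zed:4, Gus:3, Pat:4, Rae:3, Fay:4, Mia:5, Dee:5, Uma:2, Ned:3, Kim:4
Degrees are not all equal (e.g. deg(Ola)=1 but deg(Mia)=5); not regular.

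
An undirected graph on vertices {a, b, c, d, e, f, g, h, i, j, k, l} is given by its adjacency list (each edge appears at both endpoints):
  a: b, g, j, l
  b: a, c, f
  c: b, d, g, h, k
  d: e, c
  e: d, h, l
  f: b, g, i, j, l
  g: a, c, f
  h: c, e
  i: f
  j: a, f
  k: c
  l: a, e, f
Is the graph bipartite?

Color {b, d, g, h, i, j, k, l} black and {a, c, e, f} white. No edge joins two same-colored vertices, so the graph is bipartite.

Yes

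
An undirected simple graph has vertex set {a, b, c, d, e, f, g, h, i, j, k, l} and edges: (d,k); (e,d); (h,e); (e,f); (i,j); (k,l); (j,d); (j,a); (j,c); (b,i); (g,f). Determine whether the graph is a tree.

Yes

The graph has 12 vertices and 11 edges.
Connected and |E| = |V| - 1, which characterizes a tree.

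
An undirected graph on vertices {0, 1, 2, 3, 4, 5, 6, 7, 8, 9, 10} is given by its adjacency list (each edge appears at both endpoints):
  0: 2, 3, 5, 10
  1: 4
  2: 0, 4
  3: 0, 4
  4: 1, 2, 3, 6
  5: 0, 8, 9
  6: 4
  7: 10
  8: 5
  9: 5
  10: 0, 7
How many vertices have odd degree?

6

Degrees: 0:4, 1:1, 2:2, 3:2, 4:4, 5:3, 6:1, 7:1, 8:1, 9:1, 10:2
Odd-degree vertices: 1, 5, 6, 7, 8, 9.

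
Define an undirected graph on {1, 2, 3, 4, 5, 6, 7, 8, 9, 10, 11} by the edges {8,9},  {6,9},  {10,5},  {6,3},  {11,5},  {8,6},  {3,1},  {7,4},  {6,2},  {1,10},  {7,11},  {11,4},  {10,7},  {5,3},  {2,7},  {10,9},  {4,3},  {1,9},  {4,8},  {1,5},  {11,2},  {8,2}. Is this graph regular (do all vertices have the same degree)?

Yes

Degrees: 1:4, 2:4, 3:4, 4:4, 5:4, 6:4, 7:4, 8:4, 9:4, 10:4, 11:4
Every vertex has degree 4, so the graph is 4-regular.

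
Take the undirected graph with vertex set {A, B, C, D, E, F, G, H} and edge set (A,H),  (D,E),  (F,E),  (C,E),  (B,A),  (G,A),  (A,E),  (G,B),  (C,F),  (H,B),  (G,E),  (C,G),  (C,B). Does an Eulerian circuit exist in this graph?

No

Degrees: A:4, B:4, C:4, D:1, E:5, F:2, G:4, H:2
D, E have odd degree; an Eulerian circuit needs every degree to be even, so none exists.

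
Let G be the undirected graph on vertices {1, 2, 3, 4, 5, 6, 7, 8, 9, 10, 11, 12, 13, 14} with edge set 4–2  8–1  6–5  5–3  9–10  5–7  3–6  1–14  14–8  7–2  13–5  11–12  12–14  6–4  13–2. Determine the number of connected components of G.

3

Component: {9, 10}
Component: {1, 8, 11, 12, 14}
Component: {2, 3, 4, 5, 6, 7, 13}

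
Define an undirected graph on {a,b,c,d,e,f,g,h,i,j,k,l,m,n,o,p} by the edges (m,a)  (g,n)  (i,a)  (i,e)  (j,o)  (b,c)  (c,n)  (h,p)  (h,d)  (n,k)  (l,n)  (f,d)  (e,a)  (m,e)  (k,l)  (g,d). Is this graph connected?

Component: {j, o}
Component: {a, e, i, m}
Component: {b, c, d, f, g, h, k, l, n, p}
No edge joins these 3 groups, so the graph is disconnected.

No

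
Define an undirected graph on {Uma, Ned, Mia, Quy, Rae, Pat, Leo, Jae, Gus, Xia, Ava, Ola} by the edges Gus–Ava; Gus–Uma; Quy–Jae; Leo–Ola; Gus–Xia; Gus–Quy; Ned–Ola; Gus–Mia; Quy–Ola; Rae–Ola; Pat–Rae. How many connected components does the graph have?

1

Component: {Uma, Ned, Mia, Quy, Rae, Pat, Leo, Jae, Gus, Xia, Ava, Ola}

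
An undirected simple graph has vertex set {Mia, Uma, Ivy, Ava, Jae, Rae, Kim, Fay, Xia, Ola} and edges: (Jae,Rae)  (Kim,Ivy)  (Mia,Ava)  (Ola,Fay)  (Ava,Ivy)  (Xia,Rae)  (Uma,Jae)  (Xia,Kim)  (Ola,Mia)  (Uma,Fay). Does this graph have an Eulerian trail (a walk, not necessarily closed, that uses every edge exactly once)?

Yes

Degrees: Mia:2, Uma:2, Ivy:2, Ava:2, Jae:2, Rae:2, Kim:2, Fay:2, Xia:2, Ola:2
Odd-degree vertices: none (0 total).
With 0 odd-degree vertices and all edges in one connected piece, an Eulerian trail exists.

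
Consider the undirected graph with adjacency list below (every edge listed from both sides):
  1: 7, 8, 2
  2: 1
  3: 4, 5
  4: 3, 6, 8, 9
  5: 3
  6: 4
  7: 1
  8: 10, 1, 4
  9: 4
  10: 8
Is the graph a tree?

|V| = 10, |E| = 9.
It is connected with exactly 9 edges, hence acyclic — it is a tree.

Yes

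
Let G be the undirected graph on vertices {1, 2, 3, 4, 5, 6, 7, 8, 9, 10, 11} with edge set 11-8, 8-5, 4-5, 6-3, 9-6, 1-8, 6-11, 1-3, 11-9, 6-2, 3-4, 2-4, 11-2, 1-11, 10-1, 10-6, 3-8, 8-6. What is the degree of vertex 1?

Neighbors of 1: 3, 8, 10, 11.

4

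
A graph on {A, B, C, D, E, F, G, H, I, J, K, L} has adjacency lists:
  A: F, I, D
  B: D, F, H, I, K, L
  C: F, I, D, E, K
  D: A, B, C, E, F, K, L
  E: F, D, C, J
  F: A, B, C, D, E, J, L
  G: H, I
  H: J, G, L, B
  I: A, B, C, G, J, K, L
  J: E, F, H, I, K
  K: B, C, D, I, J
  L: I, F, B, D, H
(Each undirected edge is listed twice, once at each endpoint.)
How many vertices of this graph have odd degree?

8

Degrees: A:3, B:6, C:5, D:7, E:4, F:7, G:2, H:4, I:7, J:5, K:5, L:5
Odd-degree vertices: A, C, D, F, I, J, K, L.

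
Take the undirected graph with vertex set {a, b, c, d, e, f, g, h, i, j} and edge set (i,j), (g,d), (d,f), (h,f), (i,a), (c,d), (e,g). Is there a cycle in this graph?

The graph has 10 vertices, 7 edges, and 3 connected components.
Since 7 = 10 - 3, the graph is a forest and contains no cycle.

No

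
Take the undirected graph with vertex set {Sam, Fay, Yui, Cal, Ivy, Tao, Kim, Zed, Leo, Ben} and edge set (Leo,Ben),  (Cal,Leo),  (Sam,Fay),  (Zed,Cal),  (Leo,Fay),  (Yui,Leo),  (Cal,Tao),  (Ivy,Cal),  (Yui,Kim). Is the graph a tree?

The graph has 10 vertices and 9 edges.
Connected and |E| = |V| - 1, which characterizes a tree.

Yes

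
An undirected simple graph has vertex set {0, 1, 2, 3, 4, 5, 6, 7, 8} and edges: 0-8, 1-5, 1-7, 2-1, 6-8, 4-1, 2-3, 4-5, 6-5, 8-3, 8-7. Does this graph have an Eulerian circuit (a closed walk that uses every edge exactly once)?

No

Degrees: 0:1, 1:4, 2:2, 3:2, 4:2, 5:3, 6:2, 7:2, 8:4
0, 5 have odd degree; an Eulerian circuit needs every degree to be even, so none exists.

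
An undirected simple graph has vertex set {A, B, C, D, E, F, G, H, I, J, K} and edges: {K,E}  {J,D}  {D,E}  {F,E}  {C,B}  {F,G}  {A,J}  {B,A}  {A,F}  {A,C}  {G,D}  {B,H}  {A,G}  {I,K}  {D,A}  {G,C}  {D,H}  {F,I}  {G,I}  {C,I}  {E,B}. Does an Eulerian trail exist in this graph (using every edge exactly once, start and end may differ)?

Degrees: A:6, B:4, C:4, D:5, E:4, F:4, G:5, H:2, I:4, J:2, K:2
Odd-degree vertices: D, G (2 total).
With 2 odd-degree vertices and all edges in one connected piece, an Eulerian trail exists (from D to G).

Yes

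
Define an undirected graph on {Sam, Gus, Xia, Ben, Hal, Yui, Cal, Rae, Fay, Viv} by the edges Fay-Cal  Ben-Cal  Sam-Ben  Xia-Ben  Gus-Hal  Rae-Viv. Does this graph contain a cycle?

|V| = 10, |E| = 6, number of components = 4.
Since 6 = 10 - 4, the graph is a forest and contains no cycle.

No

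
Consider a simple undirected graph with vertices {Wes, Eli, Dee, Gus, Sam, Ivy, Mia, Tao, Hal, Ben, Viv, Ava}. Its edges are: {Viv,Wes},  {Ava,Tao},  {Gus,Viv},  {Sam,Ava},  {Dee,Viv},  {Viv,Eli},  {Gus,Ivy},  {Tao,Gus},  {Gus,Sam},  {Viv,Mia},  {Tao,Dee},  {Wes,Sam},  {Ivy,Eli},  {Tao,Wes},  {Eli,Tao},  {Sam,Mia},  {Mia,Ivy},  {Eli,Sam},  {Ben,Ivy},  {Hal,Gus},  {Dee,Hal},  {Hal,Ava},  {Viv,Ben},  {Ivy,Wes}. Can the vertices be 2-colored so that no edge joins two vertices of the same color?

Yes

Color {Sam, Ivy, Tao, Hal, Viv} black and {Wes, Eli, Dee, Gus, Mia, Ben, Ava} white. No edge joins two same-colored vertices, so the graph is bipartite.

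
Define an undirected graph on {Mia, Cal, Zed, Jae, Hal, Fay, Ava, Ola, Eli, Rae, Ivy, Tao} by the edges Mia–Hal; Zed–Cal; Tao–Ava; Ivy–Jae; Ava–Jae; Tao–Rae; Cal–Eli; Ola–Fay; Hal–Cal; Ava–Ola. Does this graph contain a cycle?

|V| = 12, |E| = 10, number of components = 2.
Since 10 = 12 - 2, the graph is a forest and contains no cycle.

No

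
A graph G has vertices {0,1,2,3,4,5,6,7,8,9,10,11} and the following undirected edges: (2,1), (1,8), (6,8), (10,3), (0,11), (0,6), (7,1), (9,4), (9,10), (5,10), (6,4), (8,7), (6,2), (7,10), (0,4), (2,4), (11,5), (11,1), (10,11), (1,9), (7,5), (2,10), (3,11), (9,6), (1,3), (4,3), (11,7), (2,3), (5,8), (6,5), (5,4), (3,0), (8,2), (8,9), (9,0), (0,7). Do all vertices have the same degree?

Degrees: 0:6, 1:6, 2:6, 3:6, 4:6, 5:6, 6:6, 7:6, 8:6, 9:6, 10:6, 11:6
All degrees equal 6; the graph is regular.

Yes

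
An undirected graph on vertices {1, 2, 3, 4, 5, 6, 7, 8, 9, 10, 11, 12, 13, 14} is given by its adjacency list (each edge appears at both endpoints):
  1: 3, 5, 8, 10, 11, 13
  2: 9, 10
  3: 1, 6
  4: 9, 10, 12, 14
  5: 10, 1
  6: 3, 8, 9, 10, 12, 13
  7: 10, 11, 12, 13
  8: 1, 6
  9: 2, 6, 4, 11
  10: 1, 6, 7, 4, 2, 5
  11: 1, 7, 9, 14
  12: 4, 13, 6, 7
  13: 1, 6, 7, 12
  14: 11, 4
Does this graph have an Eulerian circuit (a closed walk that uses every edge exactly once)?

Degrees: 1:6, 2:2, 3:2, 4:4, 5:2, 6:6, 7:4, 8:2, 9:4, 10:6, 11:4, 12:4, 13:4, 14:2
All degrees are even and the non-isolated vertices are connected — an Eulerian circuit exists.

Yes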